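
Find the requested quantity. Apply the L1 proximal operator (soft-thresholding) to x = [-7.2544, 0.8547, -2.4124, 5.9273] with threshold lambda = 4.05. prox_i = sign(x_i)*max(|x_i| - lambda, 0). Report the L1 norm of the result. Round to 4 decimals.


Soft-thresholding with lambda = 4.05:
prox(-7.2544) = sign(-7.2544)*max(|-7.2544| - 4.05, 0) = -3.2044
prox(0.8547) = sign(0.8547)*max(|0.8547| - 4.05, 0) = 0.0
prox(-2.4124) = sign(-2.4124)*max(|-2.4124| - 4.05, 0) = 0.0
prox(5.9273) = sign(5.9273)*max(|5.9273| - 4.05, 0) = 1.8773
prox(x) = [-3.2044, 0.0, 0.0, 1.8773]
||prox(x)||_1 = 3.2044 + 0.0 + 0.0 + 1.8773 = 5.0817


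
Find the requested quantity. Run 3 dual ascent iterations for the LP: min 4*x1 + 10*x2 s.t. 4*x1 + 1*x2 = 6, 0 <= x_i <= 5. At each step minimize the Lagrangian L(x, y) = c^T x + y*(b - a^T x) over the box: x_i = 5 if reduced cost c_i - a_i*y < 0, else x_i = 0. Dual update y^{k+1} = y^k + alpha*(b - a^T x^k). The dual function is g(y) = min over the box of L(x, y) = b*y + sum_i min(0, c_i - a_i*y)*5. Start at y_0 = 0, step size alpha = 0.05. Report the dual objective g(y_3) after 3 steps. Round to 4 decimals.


Dual ascent for LP: min 4*x1 + 10*x2, 4*x1 + 1*x2 = 6, 0 <= x_i <= 5
Step 1: y^k = 0.0, reduced costs: (4.0, 10.0)
  x^k = (0.0, 0.0), subgradient = b - a^T x = 6.0
  y^{k+1} = 0.0 + 0.05*6.0 = 0.3
Step 2: y^k = 0.3, reduced costs: (2.8, 9.7)
  x^k = (0.0, 0.0), subgradient = b - a^T x = 6.0
  y^{k+1} = 0.3 + 0.05*6.0 = 0.6
Step 3: y^k = 0.6, reduced costs: (1.6, 9.4)
  x^k = (0.0, 0.0), subgradient = b - a^T x = 6.0
  y^{k+1} = 0.6 + 0.05*6.0 = 0.9
Dual objective at y_3 = 0.9: reduced costs (0.4, 9.1), box minimizer x = (0.0, 0.0)
g(y_3) = b*y + (c1 - a1*y)*x1 + (c2 - a2*y)*x2 = 6*0.9 + 0.4*0.0 + 9.1*0.0 = 5.4 + 0.0 + 0.0 = 5.4


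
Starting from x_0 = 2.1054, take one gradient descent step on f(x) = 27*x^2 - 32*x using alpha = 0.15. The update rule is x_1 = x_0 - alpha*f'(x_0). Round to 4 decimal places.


We compute the gradient at x_0 and apply the update.
f'(x) = 54*x - 32
f'(2.1054) = 54*2.1054 - 32 = 81.6916
x_1 = 2.1054 - 0.15*81.6916 = -10.1483


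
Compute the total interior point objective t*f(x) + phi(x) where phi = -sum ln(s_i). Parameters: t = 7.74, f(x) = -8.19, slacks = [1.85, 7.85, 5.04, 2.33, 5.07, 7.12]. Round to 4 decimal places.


Step 1: Compute log-barrier.
ln values: [0.6152, 2.0605, 1.6174, 0.8459, 1.6233, 1.9629]
phi = -(0.6152 + 2.0605 + 1.6174 + 0.8459 + 1.6233 + 1.9629) = -8.7252
Step 2: Compute augmented objective.
t*f(x) = 7.74*-8.19 = -63.3906
Total = -63.3906 - 8.7252 = -72.1158


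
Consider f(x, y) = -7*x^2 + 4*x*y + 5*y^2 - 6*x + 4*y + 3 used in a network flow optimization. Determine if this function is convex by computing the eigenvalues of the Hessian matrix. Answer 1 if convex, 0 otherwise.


The Hessian of f(x,y) = -7*x^2 + 4*x*y + 5*y^2 - 6*x + 4*y + 3 is:
H = [[-14, 4], [4, 10]]
Trace = -14 + 10 = -4
Determinant = -14*10 - (4)^2 = -156
Discriminant = (-4)^2 - 4*-156 = 640.0
Eigenvalues: lambda_1 = -14.6491, lambda_2 = 10.6491
The function is not convex.

0


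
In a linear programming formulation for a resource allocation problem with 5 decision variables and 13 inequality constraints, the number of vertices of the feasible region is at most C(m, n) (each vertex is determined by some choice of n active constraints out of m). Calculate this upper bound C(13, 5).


Each vertex corresponds to some choice of n active constraints out of m, so the number of vertices is at most C(m, n) = m! / (n!(m-n)!).
m = 13, n = 5
Numerator: 13 * 12 * 11 * 10 * 9
Denominator: 5! = 120
C(13, 5) = 1287


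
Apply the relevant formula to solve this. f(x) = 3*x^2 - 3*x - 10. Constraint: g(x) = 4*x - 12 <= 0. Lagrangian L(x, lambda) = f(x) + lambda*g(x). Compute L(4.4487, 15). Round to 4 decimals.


Step 1: Evaluate f(x).
f(4.4487) = 3*4.4487^2 - 3*4.4487 - 10 = 36.0267
Step 2: Evaluate g(x).
g(4.4487) = 4*4.4487 - 12 = 5.7948
Step 3: Compute Lagrangian.
L = 36.0267 + 15*5.7948 = 122.9487


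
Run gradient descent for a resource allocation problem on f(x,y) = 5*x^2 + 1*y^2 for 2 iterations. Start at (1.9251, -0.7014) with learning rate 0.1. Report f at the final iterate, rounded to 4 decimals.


Gradient descent on f(x,y) = 5*x^2 + 1*y^2.
Starting point: (1.9251, -0.7014), alpha = 0.1
Step 1: grad_x = 2*5*1.9251 = 19.251, grad_y = 2*1*-0.7014 = -1.4028
  x_1 = 1.9251 - 0.1*19.251 = -0.0
  y_1 = -0.7014 - 0.1*-1.4028 = -0.5611
Step 2: grad_x = 2*5*-0.0 = -0.0, grad_y = 2*1*-0.5611 = -1.1222
  x_2 = -0.0 - 0.1*-0.0 = 0.0
  y_2 = -0.5611 - 0.1*-1.1222 = -0.4489
f(0.0, -0.4489) = 5*0.0^2 + 1*(-0.4489)^2 = 0.2015


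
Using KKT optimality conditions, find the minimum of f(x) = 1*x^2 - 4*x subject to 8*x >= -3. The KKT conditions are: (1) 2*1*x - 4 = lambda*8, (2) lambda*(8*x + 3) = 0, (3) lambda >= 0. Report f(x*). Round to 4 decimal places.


Step 1: Try lambda = 0 (constraint inactive).
Stationarity: 2*1*x - 4 = 0
x* = 4/(2*1) = 2.0
Check constraint: 8*2.0 = 16.0 >= -3 -- satisfied.
Step 2: Compute optimal value.
f(x*) = 1*2.0^2 - 4*2.0 = -4.0


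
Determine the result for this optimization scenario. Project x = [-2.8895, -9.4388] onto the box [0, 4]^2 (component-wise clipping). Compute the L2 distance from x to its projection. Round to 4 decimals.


Project each component onto [0, 4].
clip(-2.8895) = 0.0, clip(-9.4388) = 0.0
Projection = [0.0, 0.0]
Squared diffs: [8.3492, 89.0909]
Distance = sqrt(97.4401) = 9.8712


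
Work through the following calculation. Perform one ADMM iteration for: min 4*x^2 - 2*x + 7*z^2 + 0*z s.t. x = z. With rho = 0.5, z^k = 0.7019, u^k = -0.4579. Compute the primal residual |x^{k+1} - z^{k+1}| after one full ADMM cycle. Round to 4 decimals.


ADMM iteration with rho = 0.5, z^k = 0.7019, u^k = -0.4579
Step 1: x-update.
Minimize 4*x^2 - 2*x + (0.5/2)*(x - 0.7019 - 0.4579)^2
FOC: (2*4 + 0.5)*x = 2 + 0.5*(0.7019 + 0.4579)
x^{k+1} = 0.3035
Step 2: z-update.
Minimize 7*z^2 + 0*z + (0.5/2)*(0.3035 - z - 0.4579)^2
FOC: (2*7 + 0.5)*z = 0 + 0.5*(0.3035 - 0.4579)
z^{k+1} = -0.0053
Step 3: u-update.
u^{k+1} = -0.4579 + 0.3035 + 0.0053 = -0.1491
Step 4: Primal residual = |0.3035 + 0.0053| = 0.3088


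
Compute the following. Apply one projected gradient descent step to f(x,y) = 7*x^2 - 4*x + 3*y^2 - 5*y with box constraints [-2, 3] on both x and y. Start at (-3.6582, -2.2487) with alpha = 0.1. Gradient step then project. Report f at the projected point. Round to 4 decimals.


Step 1: Compute gradient at (-3.6582, -2.2487).
grad_x = 2*7*-3.6582 - 4 = -55.2148
grad_y = 2*3*-2.2487 - 5 = -18.4922
Step 2: Gradient step.
x_raw = -3.6582 - 0.1*-55.2148 = 1.8633
y_raw = -2.2487 - 0.1*-18.4922 = -0.3995
Step 3: Project onto [-2, 3].
x_proj = clip(1.8633) = 1.8633
y_proj = clip(-0.3995) = -0.3995
Step 4: Evaluate f.
f(1.8633, -0.3995) = 19.3257


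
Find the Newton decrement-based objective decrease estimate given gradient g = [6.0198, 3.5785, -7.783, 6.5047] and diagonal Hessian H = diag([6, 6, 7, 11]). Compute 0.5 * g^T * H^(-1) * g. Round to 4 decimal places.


Step 1: H is diagonal, so H^(-1) * g = [1.0033, 0.5964, -1.1119, 0.5913].
Step 2: g^T H^(-1) g = sum_i g_i^2 / H_ii
  = (6.0198)^2/6 + (3.5785)^2/6 + (-7.783)^2/7 + (6.5047)^2/11
  = 6.0397 + 2.1343 + 8.6536 + 3.8465 = 20.674
Step 3: Objective decrease = 0.5 * g^T H^(-1) g = 10.337


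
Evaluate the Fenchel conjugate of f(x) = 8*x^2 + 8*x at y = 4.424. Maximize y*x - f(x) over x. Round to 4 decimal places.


f*(y) = sup_x {y*x - a*x^2 - b*x} = sup_x {(y-b)*x - a*x^2}
FOC: (y - b) - 2a*x = 0 => x* = (y - b)/(2a)
x* = (4.424 - 8)/(2*8) = -0.2235
f*(4.424) = (y-b)^2/(4a) = (4.424 - 8)^2/(4*8)
= 12.7878/32 = 0.3996


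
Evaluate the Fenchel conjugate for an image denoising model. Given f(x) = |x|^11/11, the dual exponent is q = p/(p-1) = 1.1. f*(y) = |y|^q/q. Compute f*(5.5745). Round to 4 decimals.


The conjugate exponent q satisfies 1/p + 1/q = 1.
p = 11, so q = 11/(11 - 1) = 1.1
|y|^q = 5.5745^1.1 = 6.6195
f*(5.5745) = 6.6195 / 1.1 = 6.0177


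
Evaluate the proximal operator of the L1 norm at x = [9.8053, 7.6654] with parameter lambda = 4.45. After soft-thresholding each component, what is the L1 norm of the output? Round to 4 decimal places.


Soft-thresholding with lambda = 4.45:
prox(9.8053) = sign(9.8053)*max(|9.8053| - 4.45, 0) = 5.3553
prox(7.6654) = sign(7.6654)*max(|7.6654| - 4.45, 0) = 3.2154
prox(x) = [5.3553, 3.2154]
||prox(x)||_1 = 5.3553 + 3.2154 = 8.5707


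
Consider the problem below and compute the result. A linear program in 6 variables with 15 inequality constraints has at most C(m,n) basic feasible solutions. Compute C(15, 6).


Each vertex corresponds to some choice of n active constraints out of m, so the number of vertices is at most C(m, n) = m! / (n!(m-n)!).
m = 15, n = 6
Numerator: 15 * 14 * 13 * 12 * 11 * 10
Denominator: 6! = 720
C(15, 6) = 5005


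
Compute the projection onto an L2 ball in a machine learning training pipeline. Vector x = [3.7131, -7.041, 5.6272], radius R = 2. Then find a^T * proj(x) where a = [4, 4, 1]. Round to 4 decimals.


Step 1: Compute ||x|| (intermediates to 6 decimals).
||x|| = sqrt(3.7131^2 + (-7.041)^2 + 5.6272^2) = 9.748239
Step 2: Project.
Since ||x|| > R, scale = R/||x|| = 2/9.748239 = 0.205165, proj(x) = scale * x
proj(x) = [0.761798, -1.444567, 1.154504]
Step 3: Dot product.
a^T * proj(x) = 4*0.761798 + 4*(-1.444567) + 1*1.154504 = -1.5766


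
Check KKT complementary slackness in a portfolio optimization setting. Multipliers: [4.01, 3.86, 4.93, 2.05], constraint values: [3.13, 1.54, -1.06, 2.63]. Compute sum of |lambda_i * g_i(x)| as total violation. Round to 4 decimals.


KKT complementary slackness check:
lambda_1 * g_1 = 4.01 * 3.13 = 12.5513
lambda_2 * g_2 = 3.86 * 1.54 = 5.9444
lambda_3 * g_3 = 4.93 * -1.06 = -5.2258
lambda_4 * g_4 = 2.05 * 2.63 = 5.3915
Total violation = 12.5513 + 5.9444 + 5.2258 + 5.3915 = 29.113


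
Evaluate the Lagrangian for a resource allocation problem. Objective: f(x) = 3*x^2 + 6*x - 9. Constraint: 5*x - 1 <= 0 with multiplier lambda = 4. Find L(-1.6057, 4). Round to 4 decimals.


Step 1: Evaluate f(x).
f(-1.6057) = 3*(-1.6057)^2 + 6*(-1.6057) - 9 = -10.8994
Step 2: Evaluate g(x).
g(-1.6057) = 5*-1.6057 - 1 = -9.0285
Step 3: Compute Lagrangian.
L = -10.8994 + 4*-9.0285 = -47.0134


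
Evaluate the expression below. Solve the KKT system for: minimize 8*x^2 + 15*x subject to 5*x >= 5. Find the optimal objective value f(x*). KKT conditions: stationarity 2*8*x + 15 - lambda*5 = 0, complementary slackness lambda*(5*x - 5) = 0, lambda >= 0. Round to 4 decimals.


Step 1: Try lambda = 0 (constraint inactive).
x_unc = -15/(2*8) = -0.9375
Check: 5*-0.9375 = -4.6875 < 5 -- violated!
Step 2: Constraint must be active: 5*x = 5
x* = 5/5 = 1.0
lambda = (2*8*1.0 + 15)/5 = 6.2
Step 3: Compute optimal value.
f(x*) = 8*1.0^2 + 15*1.0 = 23.0


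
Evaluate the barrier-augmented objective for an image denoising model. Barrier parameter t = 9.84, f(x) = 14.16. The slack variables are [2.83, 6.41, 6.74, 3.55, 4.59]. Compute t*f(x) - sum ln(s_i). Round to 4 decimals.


Step 1: Compute log-barrier.
ln values: [1.0403, 1.8579, 1.9081, 1.2669, 1.5239]
phi = -(1.0403 + 1.8579 + 1.9081 + 1.2669 + 1.5239) = -7.597
Step 2: Compute augmented objective.
t*f(x) = 9.84*14.16 = 139.3344
Total = 139.3344 - 7.597 = 131.7374


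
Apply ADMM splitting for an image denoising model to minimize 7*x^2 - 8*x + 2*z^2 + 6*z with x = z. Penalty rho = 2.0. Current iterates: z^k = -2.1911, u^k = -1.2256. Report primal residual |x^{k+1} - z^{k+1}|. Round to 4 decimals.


ADMM iteration with rho = 2.0, z^k = -2.1911, u^k = -1.2256
Step 1: x-update.
Minimize 7*x^2 - 8*x + (2.0/2)*(x + 2.1911 - 1.2256)^2
FOC: (2*7 + 2.0)*x = 8 + 2.0*(-2.1911 + 1.2256)
x^{k+1} = 0.3793
Step 2: z-update.
Minimize 2*z^2 + 6*z + (2.0/2)*(0.3793 - z - 1.2256)^2
FOC: (2*2 + 2.0)*z = -6 + 2.0*(0.3793 - 1.2256)
z^{k+1} = -1.2821
Step 3: u-update.
u^{k+1} = -1.2256 + 0.3793 + 1.2821 = 0.4358
Step 4: Primal residual = |0.3793 + 1.2821| = 1.6614


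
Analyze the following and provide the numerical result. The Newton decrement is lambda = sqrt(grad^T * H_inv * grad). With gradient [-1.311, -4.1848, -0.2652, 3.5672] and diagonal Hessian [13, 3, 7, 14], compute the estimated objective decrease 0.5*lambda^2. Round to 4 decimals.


Step 1: H is diagonal, so H^(-1) * g = [-0.1008, -1.3949, -0.0379, 0.2548].
Step 2: g^T H^(-1) g = sum_i g_i^2 / H_ii
  = (-1.311)^2/13 + (-4.1848)^2/3 + (-0.2652)^2/7 + (3.5672)^2/14
  = 0.1322 + 5.8375 + 0.01 + 0.9089 = 6.8887
Step 3: Objective decrease = 0.5 * g^T H^(-1) g = 3.4443


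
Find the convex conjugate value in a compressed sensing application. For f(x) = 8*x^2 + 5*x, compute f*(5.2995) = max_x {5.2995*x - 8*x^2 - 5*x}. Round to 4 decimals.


f*(y) = sup_x {y*x - a*x^2 - b*x} = sup_x {(y-b)*x - a*x^2}
FOC: (y - b) - 2a*x = 0 => x* = (y - b)/(2a)
x* = (5.2995 - 5)/(2*8) = 0.0187
f*(5.2995) = (y-b)^2/(4a) = (5.2995 - 5)^2/(4*8)
= 0.0897/32 = 0.0028


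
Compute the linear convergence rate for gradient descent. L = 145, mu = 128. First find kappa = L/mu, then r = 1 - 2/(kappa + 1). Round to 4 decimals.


Step 1: Compute the condition number.
kappa = L/mu = 145/128 = 1.1328
Step 2: Compute the convergence rate.
r = 1 - 2/(kappa + 1) = 1 - 2*mu/(L + mu) = (L - mu)/(L + mu) = 17/273 = 0.0623


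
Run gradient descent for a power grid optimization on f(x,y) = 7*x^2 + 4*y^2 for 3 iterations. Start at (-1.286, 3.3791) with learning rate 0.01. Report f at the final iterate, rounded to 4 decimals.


Gradient descent on f(x,y) = 7*x^2 + 4*y^2.
Starting point: (-1.286, 3.3791), alpha = 0.01
Step 1: grad_x = 2*7*-1.286 = -18.004, grad_y = 2*4*3.3791 = 27.0328
  x_1 = -1.286 - 0.01*-18.004 = -1.106
  y_1 = 3.3791 - 0.01*27.0328 = 3.1088
Step 2: grad_x = 2*7*-1.106 = -15.4834, grad_y = 2*4*3.1088 = 24.8702
  x_2 = -1.106 - 0.01*-15.4834 = -0.9511
  y_2 = 3.1088 - 0.01*24.8702 = 2.8601
Step 3: grad_x = 2*7*-0.9511 = -13.3158, grad_y = 2*4*2.8601 = 22.8806
  x_3 = -0.9511 - 0.01*-13.3158 = -0.818
  y_3 = 2.8601 - 0.01*22.8806 = 2.6313
f(-0.818, 2.6313) = 7*(-0.818)^2 + 4*2.6313^2 = 32.3777


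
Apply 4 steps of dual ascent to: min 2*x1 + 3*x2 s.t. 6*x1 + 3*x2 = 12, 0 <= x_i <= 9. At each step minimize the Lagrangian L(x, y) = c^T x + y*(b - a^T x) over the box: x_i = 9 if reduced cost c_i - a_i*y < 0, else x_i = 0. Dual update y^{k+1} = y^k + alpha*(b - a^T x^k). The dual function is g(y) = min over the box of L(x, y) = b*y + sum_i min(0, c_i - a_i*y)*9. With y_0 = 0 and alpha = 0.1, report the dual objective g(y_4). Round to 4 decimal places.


Dual ascent for LP: min 2*x1 + 3*x2, 6*x1 + 3*x2 = 12, 0 <= x_i <= 9
Step 1: y^k = 0.0, reduced costs: (2.0, 3.0)
  x^k = (0.0, 0.0), subgradient = b - a^T x = 12.0
  y^{k+1} = 0.0 + 0.1*12.0 = 1.2
Step 2: y^k = 1.2, reduced costs: (-5.2, -0.6)
  x^k = (9.0, 9.0), subgradient = b - a^T x = -69.0
  y^{k+1} = 1.2 + 0.1*-69.0 = -5.7
Step 3: y^k = -5.7, reduced costs: (36.2, 20.1)
  x^k = (0.0, 0.0), subgradient = b - a^T x = 12.0
  y^{k+1} = -5.7 + 0.1*12.0 = -4.5
Step 4: y^k = -4.5, reduced costs: (29.0, 16.5)
  x^k = (0.0, 0.0), subgradient = b - a^T x = 12.0
  y^{k+1} = -4.5 + 0.1*12.0 = -3.3
Dual objective at y_4 = -3.3: reduced costs (21.8, 12.9), box minimizer x = (0.0, 0.0)
g(y_4) = b*y + (c1 - a1*y)*x1 + (c2 - a2*y)*x2 = 12*(-3.3) + 21.8*0.0 + 12.9*0.0 = -39.6 + 0.0 + 0.0 = -39.6


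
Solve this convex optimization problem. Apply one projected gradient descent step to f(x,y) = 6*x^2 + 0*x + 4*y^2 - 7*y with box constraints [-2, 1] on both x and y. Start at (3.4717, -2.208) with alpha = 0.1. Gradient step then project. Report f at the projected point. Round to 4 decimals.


Step 1: Compute gradient at (3.4717, -2.208).
grad_x = 2*6*3.4717 + 0 = 41.6604
grad_y = 2*4*-2.208 - 7 = -24.664
Step 2: Gradient step.
x_raw = 3.4717 - 0.1*41.6604 = -0.6943
y_raw = -2.208 - 0.1*-24.664 = 0.2584
Step 3: Project onto [-2, 1].
x_proj = clip(-0.6943) = -0.6943
y_proj = clip(0.2584) = 0.2584
Step 4: Evaluate f.
f(-0.6943, 0.2584) = 1.3509


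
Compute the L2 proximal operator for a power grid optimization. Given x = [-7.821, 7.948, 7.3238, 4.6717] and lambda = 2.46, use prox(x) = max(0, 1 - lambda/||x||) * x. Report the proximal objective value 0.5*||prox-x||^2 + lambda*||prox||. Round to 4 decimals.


Step 1: Compute ||x||.
||x|| = 14.1351
Step 2: Compute scaling factor.
scale = max(0, 1 - 2.46/14.1351) = 0.826
Step 3: prox(x) = [-6.4599, 6.5648, 6.0492, 3.8587]
||prox(x)|| = 11.6751
Step 4: Proximal objective.
0.5*||prox-x||^2 = 3.0258
lambda*||prox|| = 28.7207
Total = 31.7466


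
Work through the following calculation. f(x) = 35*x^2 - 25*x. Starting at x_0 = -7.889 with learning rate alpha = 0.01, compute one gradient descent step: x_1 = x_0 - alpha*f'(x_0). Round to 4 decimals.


We compute the gradient at x_0 and apply the update.
f'(x) = 70*x - 25
f'(-7.889) = 70*-7.889 - 25 = -577.23
x_1 = -7.889 - 0.01*-577.23 = -2.1167


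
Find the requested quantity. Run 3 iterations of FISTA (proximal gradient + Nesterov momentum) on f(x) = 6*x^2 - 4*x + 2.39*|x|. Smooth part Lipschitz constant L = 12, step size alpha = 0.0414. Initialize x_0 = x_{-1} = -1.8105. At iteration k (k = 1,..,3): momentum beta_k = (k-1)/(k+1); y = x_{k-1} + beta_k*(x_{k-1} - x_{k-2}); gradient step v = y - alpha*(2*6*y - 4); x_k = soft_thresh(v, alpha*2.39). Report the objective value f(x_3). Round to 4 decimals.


FISTA on f(x) = 6*x^2 - 4*x + 2.39*|x|
L = 12, alpha = 0.0414
Iteration 1: beta = 0.0, y = -1.8105 + 0.0*(-1.8105 + 1.8105) = -1.8105
  grad(y) = -25.726, v = y - alpha*grad = -0.7454
  prox(v) = soft_thresh(-0.7454, 0.0989) = -0.6465
Iteration 2: beta = 0.3333, y = -0.6465 + 0.3333*(-0.6465 + 1.8105) = -0.2585
  grad(y) = -7.102, v = y - alpha*grad = 0.0355
  prox(v) = soft_thresh(0.0355, 0.0989) = 0.0
Iteration 3: beta = 0.5, y = 0.0 + 0.5*(0.0 + 0.6465) = 0.3232
  grad(y) = -0.121, v = y - alpha*grad = 0.3283
  prox(v) = soft_thresh(0.3283, 0.0989) = 0.2293
f(x_3) = 6*0.2293^2 - 4*0.2293 + 2.39*|0.2293| = -0.0537


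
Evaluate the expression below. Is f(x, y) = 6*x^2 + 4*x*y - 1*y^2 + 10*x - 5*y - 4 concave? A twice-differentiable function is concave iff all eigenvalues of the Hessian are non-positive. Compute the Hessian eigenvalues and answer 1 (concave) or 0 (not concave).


The Hessian of f(x,y) = 6*x^2 + 4*x*y - 1*y^2 + 10*x - 5*y - 4 is:
H = [[12, 4], [4, -2]]
Trace = 12 - 2 = 10
Determinant = 12*-2 - (4)^2 = -40
Discriminant = (10)^2 - 4*-40 = 260.0
Eigenvalues: lambda_1 = -3.0623, lambda_2 = 13.0623
The function is not concave.

0


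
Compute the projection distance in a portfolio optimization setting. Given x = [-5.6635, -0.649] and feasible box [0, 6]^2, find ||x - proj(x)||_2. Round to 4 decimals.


Project each component onto [0, 6].
clip(-5.6635) = 0.0, clip(-0.649) = 0.0
Projection = [0.0, 0.0]
Squared diffs: [32.0752, 0.4212]
Distance = sqrt(32.4964) = 5.7006


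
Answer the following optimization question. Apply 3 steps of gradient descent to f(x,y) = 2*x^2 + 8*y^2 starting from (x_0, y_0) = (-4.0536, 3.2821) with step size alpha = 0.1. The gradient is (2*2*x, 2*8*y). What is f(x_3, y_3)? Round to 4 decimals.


Gradient descent on f(x,y) = 2*x^2 + 8*y^2.
Starting point: (-4.0536, 3.2821), alpha = 0.1
Step 1: grad_x = 2*2*-4.0536 = -16.2144, grad_y = 2*8*3.2821 = 52.5136
  x_1 = -4.0536 - 0.1*-16.2144 = -2.4322
  y_1 = 3.2821 - 0.1*52.5136 = -1.9693
Step 2: grad_x = 2*2*-2.4322 = -9.7286, grad_y = 2*8*-1.9693 = -31.5082
  x_2 = -2.4322 - 0.1*-9.7286 = -1.4593
  y_2 = -1.9693 - 0.1*-31.5082 = 1.1816
Step 3: grad_x = 2*2*-1.4593 = -5.8372, grad_y = 2*8*1.1816 = 18.9049
  x_3 = -1.4593 - 0.1*-5.8372 = -0.8756
  y_3 = 1.1816 - 0.1*18.9049 = -0.7089
f(-0.8756, -0.7089) = 2*(-0.8756)^2 + 8*(-0.7089)^2 = 5.554


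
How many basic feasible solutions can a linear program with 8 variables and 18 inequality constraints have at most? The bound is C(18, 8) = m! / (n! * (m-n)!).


Each vertex corresponds to some choice of n active constraints out of m, so the number of vertices is at most C(m, n) = m! / (n!(m-n)!).
m = 18, n = 8
Numerator: 18 * 17 * 16 * 15 * 14 * 13 * 12 * 11
Denominator: 8! = 40320
C(18, 8) = 43758


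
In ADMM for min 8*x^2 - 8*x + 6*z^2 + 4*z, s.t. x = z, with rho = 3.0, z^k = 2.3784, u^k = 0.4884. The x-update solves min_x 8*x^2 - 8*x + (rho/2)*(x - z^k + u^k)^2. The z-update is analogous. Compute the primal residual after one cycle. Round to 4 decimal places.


ADMM iteration with rho = 3.0, z^k = 2.3784, u^k = 0.4884
Step 1: x-update.
Minimize 8*x^2 - 8*x + (3.0/2)*(x - 2.3784 + 0.4884)^2
FOC: (2*8 + 3.0)*x = 8 + 3.0*(2.3784 - 0.4884)
x^{k+1} = 0.7195
Step 2: z-update.
Minimize 6*z^2 + 4*z + (3.0/2)*(0.7195 - z + 0.4884)^2
FOC: (2*6 + 3.0)*z = -4 + 3.0*(0.7195 + 0.4884)
z^{k+1} = -0.0251
Step 3: u-update.
u^{k+1} = 0.4884 + 0.7195 + 0.0251 = 1.233
Step 4: Primal residual = |0.7195 + 0.0251| = 0.7446


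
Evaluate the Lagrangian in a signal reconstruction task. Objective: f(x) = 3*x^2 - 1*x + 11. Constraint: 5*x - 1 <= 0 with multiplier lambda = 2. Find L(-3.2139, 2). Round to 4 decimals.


Step 1: Evaluate f(x).
f(-3.2139) = 3*(-3.2139)^2 - 1*(-3.2139) + 11 = 45.2014
Step 2: Evaluate g(x).
g(-3.2139) = 5*-3.2139 - 1 = -17.0695
Step 3: Compute Lagrangian.
L = 45.2014 + 2*-17.0695 = 11.0624


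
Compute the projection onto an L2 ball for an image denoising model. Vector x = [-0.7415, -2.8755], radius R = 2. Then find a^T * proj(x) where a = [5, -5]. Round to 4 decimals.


Step 1: Compute ||x|| (intermediates to 6 decimals).
||x|| = sqrt((-0.7415)^2 + (-2.8755)^2) = 2.969566
Step 2: Project.
Since ||x|| > R, scale = R/||x|| = 2/2.969566 = 0.673499, proj(x) = scale * x
proj(x) = [-0.4994, -1.936646]
Step 3: Dot product.
a^T * proj(x) = 5*(-0.4994) - 5*(-1.936646) = 7.1862


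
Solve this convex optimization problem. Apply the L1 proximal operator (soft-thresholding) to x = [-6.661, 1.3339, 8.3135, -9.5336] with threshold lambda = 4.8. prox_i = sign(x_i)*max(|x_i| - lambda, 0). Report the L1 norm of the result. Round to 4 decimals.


Soft-thresholding with lambda = 4.8:
prox(-6.661) = sign(-6.661)*max(|-6.661| - 4.8, 0) = -1.861
prox(1.3339) = sign(1.3339)*max(|1.3339| - 4.8, 0) = 0.0
prox(8.3135) = sign(8.3135)*max(|8.3135| - 4.8, 0) = 3.5135
prox(-9.5336) = sign(-9.5336)*max(|-9.5336| - 4.8, 0) = -4.7336
prox(x) = [-1.861, 0.0, 3.5135, -4.7336]
||prox(x)||_1 = 1.861 + 0.0 + 3.5135 + 4.7336 = 10.1081


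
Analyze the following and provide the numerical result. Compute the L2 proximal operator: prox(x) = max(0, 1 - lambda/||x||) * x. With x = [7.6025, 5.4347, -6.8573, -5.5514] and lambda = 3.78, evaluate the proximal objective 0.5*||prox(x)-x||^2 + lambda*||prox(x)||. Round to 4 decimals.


Step 1: Compute ||x||.
||x|| = 12.852
Step 2: Compute scaling factor.
scale = max(0, 1 - 3.78/12.852) = 0.7059
Step 3: prox(x) = [5.3665, 3.8363, -4.8405, -3.9186]
||prox(x)|| = 9.072
Step 4: Proximal objective.
0.5*||prox-x||^2 = 7.1442
lambda*||prox|| = 34.2922
Total = 41.4365


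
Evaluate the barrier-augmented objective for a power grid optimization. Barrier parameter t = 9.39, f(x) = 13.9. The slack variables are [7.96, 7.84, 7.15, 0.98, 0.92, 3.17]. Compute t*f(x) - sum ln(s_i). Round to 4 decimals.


Step 1: Compute log-barrier.
ln values: [2.0744, 2.0592, 1.9671, -0.0202, -0.0834, 1.1537]
phi = -(2.0744 + 2.0592 + 1.9671 - 0.0202 - 0.0834 + 1.1537) = -7.1509
Step 2: Compute augmented objective.
t*f(x) = 9.39*13.9 = 130.521
Total = 130.521 - 7.1509 = 123.3701


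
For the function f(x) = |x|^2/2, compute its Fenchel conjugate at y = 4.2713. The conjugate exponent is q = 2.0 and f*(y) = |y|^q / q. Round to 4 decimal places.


The conjugate exponent q satisfies 1/p + 1/q = 1.
p = 2, so q = 2/(2 - 1) = 2.0
|y|^q = 4.2713^2.0 = 18.244
f*(4.2713) = 18.244 / 2.0 = 9.122


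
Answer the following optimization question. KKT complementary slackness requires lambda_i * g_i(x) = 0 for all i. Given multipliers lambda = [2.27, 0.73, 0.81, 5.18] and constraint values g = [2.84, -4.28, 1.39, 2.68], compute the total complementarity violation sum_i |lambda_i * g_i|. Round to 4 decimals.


KKT complementary slackness check:
lambda_1 * g_1 = 2.27 * 2.84 = 6.4468
lambda_2 * g_2 = 0.73 * -4.28 = -3.1244
lambda_3 * g_3 = 0.81 * 1.39 = 1.1259
lambda_4 * g_4 = 5.18 * 2.68 = 13.8824
Total violation = 6.4468 + 3.1244 + 1.1259 + 13.8824 = 24.5795


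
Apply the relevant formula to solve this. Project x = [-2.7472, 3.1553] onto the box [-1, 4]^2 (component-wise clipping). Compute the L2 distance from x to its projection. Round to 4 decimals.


Project each component onto [-1, 4].
clip(-2.7472) = -1.0, clip(3.1553) = 3.1553
Projection = [-1.0, 3.1553]
Squared diffs: [3.0527, 0.0]
Distance = sqrt(3.0527) = 1.7472


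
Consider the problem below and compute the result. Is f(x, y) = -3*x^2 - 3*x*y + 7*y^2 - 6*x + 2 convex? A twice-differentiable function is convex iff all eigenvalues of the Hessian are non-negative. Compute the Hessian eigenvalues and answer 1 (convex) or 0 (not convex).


The Hessian of f(x,y) = -3*x^2 - 3*x*y + 7*y^2 - 6*x + 2 is:
H = [[-6, -3], [-3, 14]]
Trace = -6 + 14 = 8
Determinant = -6*14 - (-3)^2 = -93
Discriminant = (8)^2 - 4*-93 = 436.0
Eigenvalues: lambda_1 = -6.4403, lambda_2 = 14.4403
The function is not convex.

0


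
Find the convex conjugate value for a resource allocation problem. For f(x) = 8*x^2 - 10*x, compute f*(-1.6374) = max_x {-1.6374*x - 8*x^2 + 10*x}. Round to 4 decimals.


f*(y) = sup_x {y*x - a*x^2 - b*x} = sup_x {(y-b)*x - a*x^2}
FOC: (y - b) - 2a*x = 0 => x* = (y - b)/(2a)
x* = (-1.6374 + 10)/(2*8) = 0.5227
f*(-1.6374) = (y-b)^2/(4a) = (-1.6374 + 10)^2/(4*8)
= 69.9331/32 = 2.1854


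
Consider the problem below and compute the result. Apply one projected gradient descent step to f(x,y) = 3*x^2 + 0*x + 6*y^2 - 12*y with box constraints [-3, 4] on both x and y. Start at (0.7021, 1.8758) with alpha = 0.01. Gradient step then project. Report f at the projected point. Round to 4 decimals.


Step 1: Compute gradient at (0.7021, 1.8758).
grad_x = 2*3*0.7021 + 0 = 4.2126
grad_y = 2*6*1.8758 - 12 = 10.5096
Step 2: Gradient step.
x_raw = 0.7021 - 0.01*4.2126 = 0.66
y_raw = 1.8758 - 0.01*10.5096 = 1.7707
Step 3: Project onto [-3, 4].
x_proj = clip(0.66) = 0.66
y_proj = clip(1.7707) = 1.7707
Step 4: Evaluate f.
f(0.66, 1.7707) = -1.1294


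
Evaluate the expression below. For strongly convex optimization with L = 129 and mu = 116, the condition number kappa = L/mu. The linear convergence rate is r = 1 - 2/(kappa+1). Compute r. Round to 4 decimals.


Step 1: Compute the condition number.
kappa = L/mu = 129/116 = 1.1121
Step 2: Compute the convergence rate.
r = 1 - 2/(kappa + 1) = 1 - 2*mu/(L + mu) = (L - mu)/(L + mu) = 13/245 = 0.0531


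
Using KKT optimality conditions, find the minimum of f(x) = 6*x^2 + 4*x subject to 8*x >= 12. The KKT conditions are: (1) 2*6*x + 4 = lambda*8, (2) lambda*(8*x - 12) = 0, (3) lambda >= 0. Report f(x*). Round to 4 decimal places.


Step 1: Try lambda = 0 (constraint inactive).
x_unc = -4/(2*6) = -0.3333
Check: 8*-0.3333 = -2.6664 < 12 -- violated!
Step 2: Constraint must be active: 8*x = 12
x* = 12/8 = 1.5
lambda = (2*6*1.5 + 4)/8 = 2.75
Step 3: Compute optimal value.
f(x*) = 6*1.5^2 + 4*1.5 = 19.5


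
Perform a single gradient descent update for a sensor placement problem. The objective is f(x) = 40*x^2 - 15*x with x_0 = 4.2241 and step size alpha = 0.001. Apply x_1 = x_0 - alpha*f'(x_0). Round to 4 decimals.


We compute the gradient at x_0 and apply the update.
f'(x) = 80*x - 15
f'(4.2241) = 80*4.2241 - 15 = 322.928
x_1 = 4.2241 - 0.001*322.928 = 3.9012


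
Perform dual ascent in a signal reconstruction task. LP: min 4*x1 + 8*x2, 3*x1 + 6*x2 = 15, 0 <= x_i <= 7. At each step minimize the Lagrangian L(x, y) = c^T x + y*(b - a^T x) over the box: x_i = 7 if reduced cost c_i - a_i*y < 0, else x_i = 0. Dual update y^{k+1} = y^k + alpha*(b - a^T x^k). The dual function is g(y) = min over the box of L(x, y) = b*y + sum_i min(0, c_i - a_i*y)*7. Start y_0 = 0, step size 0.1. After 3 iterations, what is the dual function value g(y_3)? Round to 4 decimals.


Dual ascent for LP: min 4*x1 + 8*x2, 3*x1 + 6*x2 = 15, 0 <= x_i <= 7
Step 1: y^k = 0.0, reduced costs: (4.0, 8.0)
  x^k = (0.0, 0.0), subgradient = b - a^T x = 15.0
  y^{k+1} = 0.0 + 0.1*15.0 = 1.5
Step 2: y^k = 1.5, reduced costs: (-0.5, -1.0)
  x^k = (7.0, 7.0), subgradient = b - a^T x = -48.0
  y^{k+1} = 1.5 + 0.1*-48.0 = -3.3
Step 3: y^k = -3.3, reduced costs: (13.9, 27.8)
  x^k = (0.0, 0.0), subgradient = b - a^T x = 15.0
  y^{k+1} = -3.3 + 0.1*15.0 = -1.8
Dual objective at y_3 = -1.8: reduced costs (9.4, 18.8), box minimizer x = (0.0, 0.0)
g(y_3) = b*y + (c1 - a1*y)*x1 + (c2 - a2*y)*x2 = 15*(-1.8) + 9.4*0.0 + 18.8*0.0 = -27.0 + 0.0 + 0.0 = -27.0


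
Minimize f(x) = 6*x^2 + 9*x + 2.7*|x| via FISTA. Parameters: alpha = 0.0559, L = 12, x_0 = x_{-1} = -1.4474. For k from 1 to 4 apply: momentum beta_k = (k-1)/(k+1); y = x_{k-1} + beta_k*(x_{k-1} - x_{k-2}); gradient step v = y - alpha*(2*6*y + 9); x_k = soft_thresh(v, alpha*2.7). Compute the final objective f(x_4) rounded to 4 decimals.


FISTA on f(x) = 6*x^2 + 9*x + 2.7*|x|
L = 12, alpha = 0.0559
Iteration 1: beta = 0.0, y = -1.4474 + 0.0*(-1.4474 + 1.4474) = -1.4474
  grad(y) = -8.3688, v = y - alpha*grad = -0.9796
  prox(v) = soft_thresh(-0.9796, 0.1509) = -0.8287
Iteration 2: beta = 0.3333, y = -0.8287 + 0.3333*(-0.8287 + 1.4474) = -0.6224
  grad(y) = 1.5311, v = y - alpha*grad = -0.708
  prox(v) = soft_thresh(-0.708, 0.1509) = -0.5571
Iteration 3: beta = 0.5, y = -0.5571 + 0.5*(-0.5571 + 0.8287) = -0.4213
  grad(y) = 3.9447, v = y - alpha*grad = -0.6418
  prox(v) = soft_thresh(-0.6418, 0.1509) = -0.4909
Iteration 4: beta = 0.6, y = -0.4909 + 0.6*(-0.4909 + 0.5571) = -0.4511
  grad(y) = 3.5865, v = y - alpha*grad = -0.6516
  prox(v) = soft_thresh(-0.6516, 0.1509) = -0.5007
f(x_4) = 6*(-0.5007)^2 + 9*(-0.5007) + 2.7*|-0.5007| = -1.6502


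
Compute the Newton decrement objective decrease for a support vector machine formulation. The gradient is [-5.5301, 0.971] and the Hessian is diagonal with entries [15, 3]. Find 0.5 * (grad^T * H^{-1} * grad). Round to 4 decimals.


Step 1: H is diagonal, so H^(-1) * g = [-0.3687, 0.3237].
Step 2: g^T H^(-1) g = sum_i g_i^2 / H_ii
  = (-5.5301)^2/15 + (0.971)^2/3
  = 2.0388 + 0.3143 = 2.3531
Step 3: Objective decrease = 0.5 * g^T H^(-1) g = 1.1765


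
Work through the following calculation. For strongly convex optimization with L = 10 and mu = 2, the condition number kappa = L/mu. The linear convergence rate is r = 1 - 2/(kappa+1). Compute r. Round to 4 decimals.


Step 1: Compute the condition number.
kappa = L/mu = 10/2 = 5.0
Step 2: Compute the convergence rate.
r = 1 - 2/(kappa + 1) = 1 - 2*mu/(L + mu) = (L - mu)/(L + mu) = 8/12 = 0.6667


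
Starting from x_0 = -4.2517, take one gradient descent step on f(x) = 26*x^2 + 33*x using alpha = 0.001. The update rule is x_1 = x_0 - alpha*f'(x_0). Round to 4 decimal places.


We compute the gradient at x_0 and apply the update.
f'(x) = 52*x + 33
f'(-4.2517) = 52*-4.2517 + 33 = -188.0884
x_1 = -4.2517 - 0.001*-188.0884 = -4.0636


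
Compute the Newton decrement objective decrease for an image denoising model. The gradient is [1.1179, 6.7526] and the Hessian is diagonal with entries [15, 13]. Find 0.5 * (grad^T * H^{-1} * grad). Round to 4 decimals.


Step 1: H is diagonal, so H^(-1) * g = [0.0745, 0.5194].
Step 2: g^T H^(-1) g = sum_i g_i^2 / H_ii
  = (1.1179)^2/15 + (6.7526)^2/13
  = 0.0833 + 3.5075 = 3.5908
Step 3: Objective decrease = 0.5 * g^T H^(-1) g = 1.7954


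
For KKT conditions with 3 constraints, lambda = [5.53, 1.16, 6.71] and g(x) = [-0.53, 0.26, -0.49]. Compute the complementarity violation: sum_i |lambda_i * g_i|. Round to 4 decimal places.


KKT complementary slackness check:
lambda_1 * g_1 = 5.53 * -0.53 = -2.9309
lambda_2 * g_2 = 1.16 * 0.26 = 0.3016
lambda_3 * g_3 = 6.71 * -0.49 = -3.2879
Total violation = 2.9309 + 0.3016 + 3.2879 = 6.5204


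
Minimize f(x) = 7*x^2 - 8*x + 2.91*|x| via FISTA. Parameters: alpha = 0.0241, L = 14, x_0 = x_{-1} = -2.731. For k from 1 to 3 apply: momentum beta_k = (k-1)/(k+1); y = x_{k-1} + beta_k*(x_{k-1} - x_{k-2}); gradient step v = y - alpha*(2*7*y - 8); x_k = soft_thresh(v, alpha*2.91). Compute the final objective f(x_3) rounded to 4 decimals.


FISTA on f(x) = 7*x^2 - 8*x + 2.91*|x|
L = 14, alpha = 0.0241
Iteration 1: beta = 0.0, y = -2.731 + 0.0*(-2.731 + 2.731) = -2.731
  grad(y) = -46.234, v = y - alpha*grad = -1.6168
  prox(v) = soft_thresh(-1.6168, 0.0701) = -1.5466
Iteration 2: beta = 0.3333, y = -1.5466 + 0.3333*(-1.5466 + 2.731) = -1.1518
  grad(y) = -24.1258, v = y - alpha*grad = -0.5704
  prox(v) = soft_thresh(-0.5704, 0.0701) = -0.5003
Iteration 3: beta = 0.5, y = -0.5003 + 0.5*(-0.5003 + 1.5466) = 0.0229
  grad(y) = -7.6794, v = y - alpha*grad = 0.208
  prox(v) = soft_thresh(0.208, 0.0701) = 0.1378
f(x_3) = 7*0.1378^2 - 8*0.1378 + 2.91*|0.1378| = -0.5686


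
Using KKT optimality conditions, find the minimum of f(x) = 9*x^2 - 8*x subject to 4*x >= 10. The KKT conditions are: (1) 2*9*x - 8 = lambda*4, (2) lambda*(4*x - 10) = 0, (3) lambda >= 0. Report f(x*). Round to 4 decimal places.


Step 1: Try lambda = 0 (constraint inactive).
x_unc = 8/(2*9) = 0.4444
Check: 4*0.4444 = 1.7776 < 10 -- violated!
Step 2: Constraint must be active: 4*x = 10
x* = 10/4 = 2.5
lambda = (2*9*2.5 - 8)/4 = 9.25
Step 3: Compute optimal value.
f(x*) = 9*2.5^2 - 8*2.5 = 36.25


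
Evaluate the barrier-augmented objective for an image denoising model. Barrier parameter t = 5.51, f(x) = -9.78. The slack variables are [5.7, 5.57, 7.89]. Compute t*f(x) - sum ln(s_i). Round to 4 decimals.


Step 1: Compute log-barrier.
ln values: [1.7405, 1.7174, 2.0656]
phi = -(1.7405 + 1.7174 + 2.0656) = -5.5235
Step 2: Compute augmented objective.
t*f(x) = 5.51*-9.78 = -53.8878
Total = -53.8878 - 5.5235 = -59.4113


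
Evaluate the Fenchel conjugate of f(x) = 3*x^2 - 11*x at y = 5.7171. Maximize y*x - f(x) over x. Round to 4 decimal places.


f*(y) = sup_x {y*x - a*x^2 - b*x} = sup_x {(y-b)*x - a*x^2}
FOC: (y - b) - 2a*x = 0 => x* = (y - b)/(2a)
x* = (5.7171 + 11)/(2*3) = 2.7862
f*(5.7171) = (y-b)^2/(4a) = (5.7171 + 11)^2/(4*3)
= 279.4614/12 = 23.2885


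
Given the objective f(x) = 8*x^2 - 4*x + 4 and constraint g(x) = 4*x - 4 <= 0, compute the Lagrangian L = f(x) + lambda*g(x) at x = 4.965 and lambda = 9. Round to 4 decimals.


Step 1: Evaluate f(x).
f(4.965) = 8*4.965^2 - 4*4.965 + 4 = 181.3498
Step 2: Evaluate g(x).
g(4.965) = 4*4.965 - 4 = 15.86
Step 3: Compute Lagrangian.
L = 181.3498 + 9*15.86 = 324.0898


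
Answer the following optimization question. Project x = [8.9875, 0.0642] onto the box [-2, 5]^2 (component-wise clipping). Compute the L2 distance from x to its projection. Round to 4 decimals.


Project each component onto [-2, 5].
clip(8.9875) = 5.0, clip(0.0642) = 0.0642
Projection = [5.0, 0.0642]
Squared diffs: [15.9002, 0.0]
Distance = sqrt(15.9002) = 3.9875


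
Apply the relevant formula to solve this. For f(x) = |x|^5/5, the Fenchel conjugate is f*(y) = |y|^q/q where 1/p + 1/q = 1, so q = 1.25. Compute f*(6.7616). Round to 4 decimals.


The conjugate exponent q satisfies 1/p + 1/q = 1.
p = 5, so q = 5/(5 - 1) = 1.25
|y|^q = 6.7616^1.25 = 10.9034
f*(6.7616) = 10.9034 / 1.25 = 8.7227


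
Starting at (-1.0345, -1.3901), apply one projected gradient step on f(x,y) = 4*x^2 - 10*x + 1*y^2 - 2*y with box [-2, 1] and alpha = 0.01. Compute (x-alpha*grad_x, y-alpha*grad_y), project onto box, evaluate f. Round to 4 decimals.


Step 1: Compute gradient at (-1.0345, -1.3901).
grad_x = 2*4*-1.0345 - 10 = -18.276
grad_y = 2*1*-1.3901 - 2 = -4.7802
Step 2: Gradient step.
x_raw = -1.0345 - 0.01*-18.276 = -0.8517
y_raw = -1.3901 - 0.01*-4.7802 = -1.3423
Step 3: Project onto [-2, 1].
x_proj = clip(-0.8517) = -0.8517
y_proj = clip(-1.3423) = -1.3423
Step 4: Evaluate f.
f(-0.8517, -1.3423) = 15.9056


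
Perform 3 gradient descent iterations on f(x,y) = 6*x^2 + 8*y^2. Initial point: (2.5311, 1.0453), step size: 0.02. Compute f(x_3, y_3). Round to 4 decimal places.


Gradient descent on f(x,y) = 6*x^2 + 8*y^2.
Starting point: (2.5311, 1.0453), alpha = 0.02
Step 1: grad_x = 2*6*2.5311 = 30.3732, grad_y = 2*8*1.0453 = 16.7248
  x_1 = 2.5311 - 0.02*30.3732 = 1.9236
  y_1 = 1.0453 - 0.02*16.7248 = 0.7108
Step 2: grad_x = 2*6*1.9236 = 23.0836, grad_y = 2*8*0.7108 = 11.3729
  x_2 = 1.9236 - 0.02*23.0836 = 1.462
  y_2 = 0.7108 - 0.02*11.3729 = 0.4833
Step 3: grad_x = 2*6*1.462 = 17.5436, grad_y = 2*8*0.4833 = 7.7335
  x_3 = 1.462 - 0.02*17.5436 = 1.1111
  y_3 = 0.4833 - 0.02*7.7335 = 0.3287
f(1.1111, 0.3287) = 6*1.1111^2 + 8*0.3287^2 = 8.2714


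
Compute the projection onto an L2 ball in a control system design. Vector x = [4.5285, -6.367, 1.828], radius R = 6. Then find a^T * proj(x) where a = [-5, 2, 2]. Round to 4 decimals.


Step 1: Compute ||x|| (intermediates to 6 decimals).
||x|| = sqrt(4.5285^2 + (-6.367)^2 + 1.828^2) = 8.024188
Step 2: Project.
Since ||x|| > R, scale = R/||x|| = 6/8.024188 = 0.747739, proj(x) = scale * x
proj(x) = [3.386136, -4.760854, 1.366867]
Step 3: Dot product.
a^T * proj(x) = -5*3.386136 + 2*(-4.760854) + 2*1.366867 = -23.7187


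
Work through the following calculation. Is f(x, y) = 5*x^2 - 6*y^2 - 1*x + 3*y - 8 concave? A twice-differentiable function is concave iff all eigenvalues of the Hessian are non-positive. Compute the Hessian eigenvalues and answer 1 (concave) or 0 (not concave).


The Hessian of f(x,y) = 5*x^2 - 6*y^2 - 1*x + 3*y - 8 is:
H = [[10, 0], [0, -12]]
Trace = 10 - 12 = -2
Determinant = 10*-12 - (0)^2 = -120
Discriminant = (-2)^2 - 4*-120 = 484.0
Eigenvalues: lambda_1 = -12.0, lambda_2 = 10.0
The function is not concave.

0


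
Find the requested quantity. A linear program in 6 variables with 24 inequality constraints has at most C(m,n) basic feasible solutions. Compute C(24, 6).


Each vertex corresponds to some choice of n active constraints out of m, so the number of vertices is at most C(m, n) = m! / (n!(m-n)!).
m = 24, n = 6
Numerator: 24 * 23 * 22 * 21 * 20 * 19
Denominator: 6! = 720
C(24, 6) = 134596


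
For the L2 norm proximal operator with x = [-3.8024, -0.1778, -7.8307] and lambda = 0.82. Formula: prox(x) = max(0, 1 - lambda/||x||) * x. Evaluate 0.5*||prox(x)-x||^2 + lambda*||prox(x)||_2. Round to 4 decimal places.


Step 1: Compute ||x||.
||x|| = 8.7069
Step 2: Compute scaling factor.
scale = max(0, 1 - 0.82/8.7069) = 0.9058
Step 3: prox(x) = [-3.4443, -0.1611, -7.0932]
||prox(x)|| = 7.8869
Step 4: Proximal objective.
0.5*||prox-x||^2 = 0.3362
lambda*||prox|| = 6.4673
Total = 6.8034


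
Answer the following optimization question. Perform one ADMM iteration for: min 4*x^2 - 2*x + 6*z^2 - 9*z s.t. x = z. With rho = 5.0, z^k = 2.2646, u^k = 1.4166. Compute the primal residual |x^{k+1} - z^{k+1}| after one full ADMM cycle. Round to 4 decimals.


ADMM iteration with rho = 5.0, z^k = 2.2646, u^k = 1.4166
Step 1: x-update.
Minimize 4*x^2 - 2*x + (5.0/2)*(x - 2.2646 + 1.4166)^2
FOC: (2*4 + 5.0)*x = 2 + 5.0*(2.2646 - 1.4166)
x^{k+1} = 0.48
Step 2: z-update.
Minimize 6*z^2 - 9*z + (5.0/2)*(0.48 - z + 1.4166)^2
FOC: (2*6 + 5.0)*z = 9 + 5.0*(0.48 + 1.4166)
z^{k+1} = 1.0872
Step 3: u-update.
u^{k+1} = 1.4166 + 0.48 - 1.0872 = 0.8094
Step 4: Primal residual = |0.48 - 1.0872| = 0.6072


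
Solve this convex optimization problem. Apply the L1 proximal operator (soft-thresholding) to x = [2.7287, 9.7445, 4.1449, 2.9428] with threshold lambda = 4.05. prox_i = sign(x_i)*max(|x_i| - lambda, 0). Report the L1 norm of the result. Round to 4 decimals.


Soft-thresholding with lambda = 4.05:
prox(2.7287) = sign(2.7287)*max(|2.7287| - 4.05, 0) = 0.0
prox(9.7445) = sign(9.7445)*max(|9.7445| - 4.05, 0) = 5.6945
prox(4.1449) = sign(4.1449)*max(|4.1449| - 4.05, 0) = 0.0949
prox(2.9428) = sign(2.9428)*max(|2.9428| - 4.05, 0) = 0.0
prox(x) = [0.0, 5.6945, 0.0949, 0.0]
||prox(x)||_1 = 0.0 + 5.6945 + 0.0949 + 0.0 = 5.7894


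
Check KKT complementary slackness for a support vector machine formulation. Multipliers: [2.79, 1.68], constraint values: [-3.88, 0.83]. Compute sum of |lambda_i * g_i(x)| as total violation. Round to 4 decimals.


KKT complementary slackness check:
lambda_1 * g_1 = 2.79 * -3.88 = -10.8252
lambda_2 * g_2 = 1.68 * 0.83 = 1.3944
Total violation = 10.8252 + 1.3944 = 12.2196
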